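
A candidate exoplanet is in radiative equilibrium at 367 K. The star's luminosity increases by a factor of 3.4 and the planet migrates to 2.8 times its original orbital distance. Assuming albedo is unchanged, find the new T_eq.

T_eq ≈ 298 K

T_eq ∝ L^(1/4) · d^(−1/2).
T′ = 367 × 3.4^(1/4) / 2.8^(1/2) = 298 K.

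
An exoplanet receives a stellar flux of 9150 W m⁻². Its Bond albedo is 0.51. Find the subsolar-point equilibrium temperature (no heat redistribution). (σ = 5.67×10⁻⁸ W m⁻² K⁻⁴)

T_ss ≈ 530 K

At the subsolar point the surface absorbs S(1−A) and emits σT⁴ per unit area — no factor of 4, since only the local patch is in balance.
T = [9150 × 0.49 / 5.67×10⁻⁸]^(1/4) = (7.91×10¹⁰)^(1/4) = 530 K.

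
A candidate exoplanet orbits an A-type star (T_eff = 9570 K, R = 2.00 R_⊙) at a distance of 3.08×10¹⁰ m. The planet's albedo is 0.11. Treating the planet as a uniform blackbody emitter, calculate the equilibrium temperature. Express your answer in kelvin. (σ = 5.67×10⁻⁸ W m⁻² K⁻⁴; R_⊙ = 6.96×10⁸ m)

T_eq ≈ 1400 K

R_⋆ = 2.00 × 6.96×10⁸ = 1.39×10⁹ m.
L = 4πR_⋆²σT_⋆⁴ = 4π(1.39×10⁹)² × 5.67×10⁻⁸ × (9570)⁴ = 1.16×10²⁸ W.
S = L/(4πd²) = 9.71×10⁵ W m⁻².
Energy balance: absorbed = emitted ⇒ πR²·S(1−A) = 4πR²·σT_eq⁴, so T_eq⁴ = S(1−A)/(4σ).
T_eq = [9.71×10⁵ × 0.89 / (4 × 5.67×10⁻⁸)]^(1/4) = (3.81×10¹²)^(1/4) = 1400 K.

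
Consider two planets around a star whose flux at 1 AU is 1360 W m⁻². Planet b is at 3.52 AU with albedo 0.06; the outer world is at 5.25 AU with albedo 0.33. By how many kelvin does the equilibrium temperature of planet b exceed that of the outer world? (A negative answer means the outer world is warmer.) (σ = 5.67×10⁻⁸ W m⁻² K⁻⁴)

ΔT ≈ 36.2 K

T_eq = [S₀(1−A)/(4σd²)]^(1/4), so T ∝ (1−A)^(1/4) / √d.
T₁ = [1360×0.94/(4×5.67×10⁻⁸×3.52²)]^(1/4) = 146.04 K.
T₂ = [1360×0.67/(4×5.67×10⁻⁸×5.25²)]^(1/4) = 109.88 K.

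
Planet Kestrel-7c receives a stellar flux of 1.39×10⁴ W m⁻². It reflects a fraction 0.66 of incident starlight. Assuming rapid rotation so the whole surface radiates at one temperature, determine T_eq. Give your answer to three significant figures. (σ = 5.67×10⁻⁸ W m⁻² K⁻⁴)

Energy balance: absorbed = emitted ⇒ πR²·S(1−A) = 4πR²·σT_eq⁴, so T_eq⁴ = S(1−A)/(4σ).
T_eq = [1.39×10⁴ × 0.34 / (4 × 5.67×10⁻⁸)]^(1/4) = (2.08×10¹⁰)^(1/4) = 380 K.

T_eq ≈ 380 K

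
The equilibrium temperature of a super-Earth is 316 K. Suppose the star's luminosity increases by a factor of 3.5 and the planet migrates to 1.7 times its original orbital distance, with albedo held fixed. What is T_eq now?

T_eq ≈ 331 K

T_eq ∝ L^(1/4) · d^(−1/2).
T′ = 316 × 3.5^(1/4) / 1.7^(1/2) = 331 K.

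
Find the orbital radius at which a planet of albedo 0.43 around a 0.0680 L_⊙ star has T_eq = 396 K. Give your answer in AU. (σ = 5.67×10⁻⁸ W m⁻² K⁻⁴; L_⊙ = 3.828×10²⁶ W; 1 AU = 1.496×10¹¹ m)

L = 0.0680 × 3.828×10²⁶ = 2.60×10²⁵ W.
From T_eq⁴ = L(1−A)/(16πσd²): d = √[L(1−A)/(16πσT_eq⁴)].
d = √[2.60×10²⁵ × 0.57 / (16π × 5.67×10⁻⁸ × (396)⁴)] = 1.45×10¹⁰ m = 0.0973 AU.

d ≈ 0.0973 AU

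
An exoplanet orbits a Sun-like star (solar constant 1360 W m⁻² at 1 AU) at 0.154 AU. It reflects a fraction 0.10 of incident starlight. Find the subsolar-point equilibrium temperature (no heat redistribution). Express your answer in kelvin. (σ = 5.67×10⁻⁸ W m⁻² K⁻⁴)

T_ss ≈ 977 K

Flux at 0.154 AU: S = 1360/0.154² = 5.73×10⁴ W m⁻².
At the subsolar point the surface absorbs S(1−A) and emits σT⁴ per unit area — no factor of 4, since only the local patch is in balance.
T = [5.73×10⁴ × 0.90 / 5.67×10⁻⁸]^(1/4) = (9.10×10¹¹)^(1/4) = 977 K.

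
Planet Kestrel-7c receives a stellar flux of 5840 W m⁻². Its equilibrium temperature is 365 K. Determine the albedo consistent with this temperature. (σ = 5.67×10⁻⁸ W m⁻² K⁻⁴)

A ≈ 0.31

From T_eq⁴ = S(1−A)/(4σ): 1−A = 4σT_eq⁴/S.
1−A = 4 × 5.67×10⁻⁸ × (365)⁴ / 5840 = 0.689.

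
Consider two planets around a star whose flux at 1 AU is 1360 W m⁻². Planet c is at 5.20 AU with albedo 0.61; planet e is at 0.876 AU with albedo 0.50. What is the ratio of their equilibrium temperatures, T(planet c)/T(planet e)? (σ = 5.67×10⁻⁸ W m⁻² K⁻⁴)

T_eq = [S₀(1−A)/(4σd²)]^(1/4), so T ∝ (1−A)^(1/4) / √d.
T₁ = [1360×0.39/(4×5.67×10⁻⁸×5.20²)]^(1/4) = 96.44 K.
T₂ = [1360×0.50/(4×5.67×10⁻⁸×0.876²)]^(1/4) = 250.01 K.

T₁/T₂ ≈ 0.386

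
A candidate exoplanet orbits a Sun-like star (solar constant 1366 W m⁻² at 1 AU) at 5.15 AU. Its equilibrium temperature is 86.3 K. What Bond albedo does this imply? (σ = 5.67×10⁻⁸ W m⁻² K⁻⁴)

A ≈ 0.76

Flux at 5.15 AU: S = 1366/5.15² = 51.5 W m⁻².
From T_eq⁴ = S(1−A)/(4σ): 1−A = 4σT_eq⁴/S.
1−A = 4 × 5.67×10⁻⁸ × (86.3)⁴ / 51.5 = 0.244.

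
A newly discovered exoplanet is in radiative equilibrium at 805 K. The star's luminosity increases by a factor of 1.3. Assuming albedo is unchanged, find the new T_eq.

T_eq ∝ L^(1/4) · d^(−1/2).
T′ = 805 × 1.3^(1/4) = 860 K.

T_eq ≈ 860 K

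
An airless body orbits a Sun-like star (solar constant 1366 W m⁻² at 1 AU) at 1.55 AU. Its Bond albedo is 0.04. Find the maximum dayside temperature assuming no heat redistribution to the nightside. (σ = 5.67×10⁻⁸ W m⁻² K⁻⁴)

Flux at 1.55 AU: S = 1366/1.55² = 569 W m⁻².
With no redistribution each surface element balances locally: S(1−A) = σT⁴.
T = [569 × 0.96 / 5.67×10⁻⁸]^(1/4) = (9.63×10⁹)^(1/4) = 313 K.

T_ss ≈ 313 K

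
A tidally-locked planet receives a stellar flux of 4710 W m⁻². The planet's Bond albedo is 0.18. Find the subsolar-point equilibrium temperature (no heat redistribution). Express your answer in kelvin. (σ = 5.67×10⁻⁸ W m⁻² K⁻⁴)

At the subsolar point the surface absorbs S(1−A) and emits σT⁴ per unit area — no factor of 4, since only the local patch is in balance.
T = [4710 × 0.82 / 5.67×10⁻⁸]^(1/4) = (6.81×10¹⁰)^(1/4) = 511 K.

T_ss ≈ 511 K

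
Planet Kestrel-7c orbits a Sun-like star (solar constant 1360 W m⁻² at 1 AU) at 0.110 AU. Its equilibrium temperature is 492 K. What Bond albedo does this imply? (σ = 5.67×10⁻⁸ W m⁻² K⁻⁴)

Flux at 0.110 AU: S = 1360/0.110² = 1.12×10⁵ W m⁻².
From T_eq⁴ = S(1−A)/(4σ): 1−A = 4σT_eq⁴/S.
1−A = 4 × 5.67×10⁻⁸ × (492)⁴ / 1.12×10⁵ = 0.118.

A ≈ 0.88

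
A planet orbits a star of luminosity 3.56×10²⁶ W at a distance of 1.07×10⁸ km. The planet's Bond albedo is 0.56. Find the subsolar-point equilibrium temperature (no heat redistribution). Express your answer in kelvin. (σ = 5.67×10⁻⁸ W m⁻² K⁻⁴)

d = 1.07×10⁸ km = 1.07×10¹¹ m.
Flux: S = L/(4πd²) = 3.56×10²⁶/(4π×(1.07×10¹¹)²) = 2470 W m⁻².
At the subsolar point the surface absorbs S(1−A) and emits σT⁴ per unit area — no factor of 4, since only the local patch is in balance.
T = [2470 × 0.44 / 5.67×10⁻⁸]^(1/4) = (1.92×10¹⁰)^(1/4) = 372 K.

T_ss ≈ 372 K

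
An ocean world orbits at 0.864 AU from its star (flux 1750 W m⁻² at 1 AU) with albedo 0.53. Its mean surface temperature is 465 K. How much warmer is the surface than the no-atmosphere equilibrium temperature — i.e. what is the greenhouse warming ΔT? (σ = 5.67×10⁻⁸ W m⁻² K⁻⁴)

S = 1750/0.864² = 2344 W m⁻².
T_eq = [S(1−A)/(4σ)]^(1/4) = [2344×0.47/(4×5.67×10⁻⁸)]^(1/4) = 264.0 K.
ΔT = T_surf − T_eq = 465 − 264.0.

ΔT ≈ 201.0 K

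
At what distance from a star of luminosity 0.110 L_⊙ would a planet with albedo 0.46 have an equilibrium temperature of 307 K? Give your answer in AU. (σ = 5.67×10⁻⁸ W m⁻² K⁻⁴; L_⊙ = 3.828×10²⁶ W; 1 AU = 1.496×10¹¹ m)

L = 0.110 × 3.828×10²⁶ = 4.21×10²⁵ W.
From T_eq⁴ = L(1−A)/(16πσd²): d = √[L(1−A)/(16πσT_eq⁴)].
d = √[4.21×10²⁵ × 0.54 / (16π × 5.67×10⁻⁸ × (307)⁴)] = 3.00×10¹⁰ m = 0.200 AU.

d ≈ 0.200 AU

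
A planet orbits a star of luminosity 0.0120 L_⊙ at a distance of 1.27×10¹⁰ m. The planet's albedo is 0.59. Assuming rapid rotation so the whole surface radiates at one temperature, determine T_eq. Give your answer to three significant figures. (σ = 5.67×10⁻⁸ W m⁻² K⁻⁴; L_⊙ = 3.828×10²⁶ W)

T_eq ≈ 253 K

L = 0.0120 × 3.828×10²⁶ = 4.59×10²⁴ W.
Flux: S = L/(4πd²) = 4.59×10²⁴/(4π×(1.27×10¹⁰)²) = 2270 W m⁻².
Energy balance: absorbed = emitted ⇒ πR²·S(1−A) = 4πR²·σT_eq⁴, so T_eq⁴ = S(1−A)/(4σ).
T_eq = [2270 × 0.41 / (4 × 5.67×10⁻⁸)]^(1/4) = (4.10×10⁹)^(1/4) = 253 K.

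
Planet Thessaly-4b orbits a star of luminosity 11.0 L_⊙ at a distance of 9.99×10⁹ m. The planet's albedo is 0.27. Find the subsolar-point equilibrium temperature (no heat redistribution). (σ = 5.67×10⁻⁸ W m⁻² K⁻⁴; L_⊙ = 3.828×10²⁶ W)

L = 11.0 × 3.828×10²⁶ = 4.21×10²⁷ W.
Flux: S = L/(4πd²) = 4.21×10²⁷/(4π×(9.99×10⁹)²) = 3.36×10⁶ W m⁻².
At the subsolar point the surface absorbs S(1−A) and emits σT⁴ per unit area — no factor of 4, since only the local patch is in balance.
T = [3.36×10⁶ × 0.73 / 5.67×10⁻⁸]^(1/4) = (4.32×10¹³)^(1/4) = 2560 K.

T_ss ≈ 2560 K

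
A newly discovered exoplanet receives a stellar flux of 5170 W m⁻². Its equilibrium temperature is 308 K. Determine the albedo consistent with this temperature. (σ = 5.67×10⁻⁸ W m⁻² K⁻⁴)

From T_eq⁴ = S(1−A)/(4σ): 1−A = 4σT_eq⁴/S.
1−A = 4 × 5.67×10⁻⁸ × (308)⁴ / 5170 = 0.395.

A ≈ 0.61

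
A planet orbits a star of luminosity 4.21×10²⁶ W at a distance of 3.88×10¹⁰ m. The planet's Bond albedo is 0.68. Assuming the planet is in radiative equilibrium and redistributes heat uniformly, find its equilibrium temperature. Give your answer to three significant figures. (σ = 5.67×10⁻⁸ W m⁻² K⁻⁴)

T_eq ≈ 421 K

Flux: S = L/(4πd²) = 4.21×10²⁶/(4π×(3.88×10¹⁰)²) = 2.23×10⁴ W m⁻².
Energy balance: absorbed = emitted ⇒ πR²·S(1−A) = 4πR²·σT_eq⁴, so T_eq⁴ = S(1−A)/(4σ).
T_eq = [2.23×10⁴ × 0.32 / (4 × 5.67×10⁻⁸)]^(1/4) = (3.14×10¹⁰)^(1/4) = 421 K.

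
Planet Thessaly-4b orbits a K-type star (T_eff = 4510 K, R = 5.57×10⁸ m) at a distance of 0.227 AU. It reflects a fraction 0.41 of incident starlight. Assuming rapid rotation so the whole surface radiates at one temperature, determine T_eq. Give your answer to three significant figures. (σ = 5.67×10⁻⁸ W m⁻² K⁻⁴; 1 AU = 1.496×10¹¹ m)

T_eq ≈ 358 K

d = 0.227 AU = 3.40×10¹⁰ m.
L = 4πR_⋆²σT_⋆⁴ = 4π(5.57×10⁸)² × 5.67×10⁻⁸ × (4510)⁴ = 9.15×10²⁵ W.
S = L/(4πd²) = 6310 W m⁻².
Energy balance: absorbed = emitted ⇒ πR²·S(1−A) = 4πR²·σT_eq⁴, so T_eq⁴ = S(1−A)/(4σ).
T_eq = [6310 × 0.59 / (4 × 5.67×10⁻⁸)]^(1/4) = (1.64×10¹⁰)^(1/4) = 358 K.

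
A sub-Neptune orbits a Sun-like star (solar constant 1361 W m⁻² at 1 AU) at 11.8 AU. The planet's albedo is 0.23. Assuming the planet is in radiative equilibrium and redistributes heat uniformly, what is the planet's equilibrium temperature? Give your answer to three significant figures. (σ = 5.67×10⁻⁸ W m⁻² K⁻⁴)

T_eq ≈ 75.9 K

Flux at 11.8 AU: S = 1361/11.8² = 9.77 W m⁻².
Energy balance: absorbed = emitted ⇒ πR²·S(1−A) = 4πR²·σT_eq⁴, so T_eq⁴ = S(1−A)/(4σ).
T_eq = [9.77 × 0.77 / (4 × 5.67×10⁻⁸)]^(1/4) = (3.32×10⁷)^(1/4) = 75.9 K.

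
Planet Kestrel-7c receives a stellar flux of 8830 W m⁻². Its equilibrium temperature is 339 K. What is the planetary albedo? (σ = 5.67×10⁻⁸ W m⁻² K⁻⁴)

From T_eq⁴ = S(1−A)/(4σ): 1−A = 4σT_eq⁴/S.
1−A = 4 × 5.67×10⁻⁸ × (339)⁴ / 8830 = 0.339.

A ≈ 0.66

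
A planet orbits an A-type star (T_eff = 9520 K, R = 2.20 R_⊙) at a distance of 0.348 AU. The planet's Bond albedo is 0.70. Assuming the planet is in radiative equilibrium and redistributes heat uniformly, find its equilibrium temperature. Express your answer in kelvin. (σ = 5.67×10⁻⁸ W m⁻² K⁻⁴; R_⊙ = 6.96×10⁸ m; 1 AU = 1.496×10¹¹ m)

T_eq ≈ 854 K

R_⋆ = 2.20 × 6.96×10⁸ = 1.53×10⁹ m.
d = 0.348 AU = 5.21×10¹⁰ m.
L = 4πR_⋆²σT_⋆⁴ = 4π(1.53×10⁹)² × 5.67×10⁻⁸ × (9520)⁴ = 1.37×10²⁸ W.
S = L/(4πd²) = 4.03×10⁵ W m⁻².
Energy balance: absorbed = emitted ⇒ πR²·S(1−A) = 4πR²·σT_eq⁴, so T_eq⁴ = S(1−A)/(4σ).
T_eq = [4.03×10⁵ × 0.30 / (4 × 5.67×10⁻⁸)]^(1/4) = (5.33×10¹¹)^(1/4) = 854 K.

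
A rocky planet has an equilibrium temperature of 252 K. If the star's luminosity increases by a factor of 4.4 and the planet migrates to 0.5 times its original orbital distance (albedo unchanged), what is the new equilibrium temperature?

T_eq ≈ 516 K

T_eq ∝ L^(1/4) · d^(−1/2).
T′ = 252 × 4.4^(1/4) / 0.5^(1/2) = 516 K.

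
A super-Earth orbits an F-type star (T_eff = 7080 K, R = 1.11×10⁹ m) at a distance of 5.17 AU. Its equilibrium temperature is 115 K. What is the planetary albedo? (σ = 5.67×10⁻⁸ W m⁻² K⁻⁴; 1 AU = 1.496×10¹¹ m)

d = 5.17 AU = 7.73×10¹¹ m.
L = 4πR_⋆²σT_⋆⁴ = 4π(1.11×10⁹)² × 5.67×10⁻⁸ × (7080)⁴ = 2.21×10²⁷ W.
S = L/(4πd²) = 293 W m⁻².
From T_eq⁴ = S(1−A)/(4σ): 1−A = 4σT_eq⁴/S.
1−A = 4 × 5.67×10⁻⁸ × (115)⁴ / 293 = 0.135.

A ≈ 0.86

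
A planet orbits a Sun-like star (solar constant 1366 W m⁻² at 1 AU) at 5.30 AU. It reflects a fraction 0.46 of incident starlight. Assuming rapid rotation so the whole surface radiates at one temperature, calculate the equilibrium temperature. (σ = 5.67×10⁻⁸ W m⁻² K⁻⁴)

T_eq ≈ 104 K

Flux at 5.30 AU: S = 1366/5.30² = 48.6 W m⁻².
Energy balance: absorbed = emitted ⇒ πR²·S(1−A) = 4πR²·σT_eq⁴, so T_eq⁴ = S(1−A)/(4σ).
T_eq = [48.6 × 0.54 / (4 × 5.67×10⁻⁸)]^(1/4) = (1.16×10⁸)^(1/4) = 104 K.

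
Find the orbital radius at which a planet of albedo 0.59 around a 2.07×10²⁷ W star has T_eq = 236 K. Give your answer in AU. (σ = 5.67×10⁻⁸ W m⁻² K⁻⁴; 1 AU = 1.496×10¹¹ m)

d ≈ 2.07 AU

From T_eq⁴ = L(1−A)/(16πσd²): d = √[L(1−A)/(16πσT_eq⁴)].
d = √[2.07×10²⁷ × 0.41 / (16π × 5.67×10⁻⁸ × (236)⁴)] = 3.10×10¹¹ m = 2.07 AU.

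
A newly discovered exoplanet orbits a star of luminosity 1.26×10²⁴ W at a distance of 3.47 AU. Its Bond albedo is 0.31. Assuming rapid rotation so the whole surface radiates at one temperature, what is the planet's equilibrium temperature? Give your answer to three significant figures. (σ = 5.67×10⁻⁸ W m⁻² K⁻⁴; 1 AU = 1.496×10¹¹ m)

T_eq ≈ 32.6 K

d = 3.47 AU = 5.19×10¹¹ m.
Flux: S = L/(4πd²) = 1.26×10²⁴/(4π×(5.19×10¹¹)²) = 0.372 W m⁻².
Energy balance: absorbed = emitted ⇒ πR²·S(1−A) = 4πR²·σT_eq⁴, so T_eq⁴ = S(1−A)/(4σ).
T_eq = [0.372 × 0.69 / (4 × 5.67×10⁻⁸)]^(1/4) = (1.13×10⁶)^(1/4) = 32.6 K.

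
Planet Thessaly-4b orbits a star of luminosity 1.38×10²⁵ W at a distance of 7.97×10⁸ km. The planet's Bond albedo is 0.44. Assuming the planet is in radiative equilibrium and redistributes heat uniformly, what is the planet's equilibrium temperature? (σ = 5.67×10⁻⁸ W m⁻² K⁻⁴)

d = 7.97×10⁸ km = 7.97×10¹¹ m.
Flux: S = L/(4πd²) = 1.38×10²⁵/(4π×(7.97×10¹¹)²) = 1.73 W m⁻².
Energy balance: absorbed = emitted ⇒ πR²·S(1−A) = 4πR²·σT_eq⁴, so T_eq⁴ = S(1−A)/(4σ).
T_eq = [1.73 × 0.56 / (4 × 5.67×10⁻⁸)]^(1/4) = (4.27×10⁶)^(1/4) = 45.5 K.

T_eq ≈ 45.5 K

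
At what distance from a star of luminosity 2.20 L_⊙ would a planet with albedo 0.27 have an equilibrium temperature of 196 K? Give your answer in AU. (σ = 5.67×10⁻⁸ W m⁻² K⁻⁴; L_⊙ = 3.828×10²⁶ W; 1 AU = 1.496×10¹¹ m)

L = 2.20 × 3.828×10²⁶ = 8.42×10²⁶ W.
From T_eq⁴ = L(1−A)/(16πσd²): d = √[L(1−A)/(16πσT_eq⁴)].
d = √[8.42×10²⁶ × 0.73 / (16π × 5.67×10⁻⁸ × (196)⁴)] = 3.82×10¹¹ m = 2.56 AU.

d ≈ 2.56 AU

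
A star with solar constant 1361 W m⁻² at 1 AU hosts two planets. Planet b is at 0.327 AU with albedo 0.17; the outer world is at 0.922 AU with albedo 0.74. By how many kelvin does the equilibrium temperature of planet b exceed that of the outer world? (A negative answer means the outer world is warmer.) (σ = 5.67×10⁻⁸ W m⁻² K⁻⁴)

T_eq = [S₀(1−A)/(4σd²)]^(1/4), so T ∝ (1−A)^(1/4) / √d.
T₁ = [1361×0.83/(4×5.67×10⁻⁸×0.327²)]^(1/4) = 464.57 K.
T₂ = [1361×0.26/(4×5.67×10⁻⁸×0.922²)]^(1/4) = 206.98 K.

ΔT ≈ 257.6 K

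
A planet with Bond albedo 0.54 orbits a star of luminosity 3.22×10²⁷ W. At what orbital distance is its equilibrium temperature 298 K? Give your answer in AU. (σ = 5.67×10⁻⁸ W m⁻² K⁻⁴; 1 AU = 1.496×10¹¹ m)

From T_eq⁴ = L(1−A)/(16πσd²): d = √[L(1−A)/(16πσT_eq⁴)].
d = √[3.22×10²⁷ × 0.46 / (16π × 5.67×10⁻⁸ × (298)⁴)] = 2.57×10¹¹ m = 1.72 AU.

d ≈ 1.72 AU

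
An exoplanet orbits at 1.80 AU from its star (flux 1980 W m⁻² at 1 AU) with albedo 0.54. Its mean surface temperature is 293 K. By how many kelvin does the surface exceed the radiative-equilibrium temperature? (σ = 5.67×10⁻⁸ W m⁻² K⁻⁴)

ΔT ≈ 105.4 K

S = 1980/1.80² = 611.1 W m⁻².
T_eq = [S(1−A)/(4σ)]^(1/4) = [611.1×0.46/(4×5.67×10⁻⁸)]^(1/4) = 187.6 K.
ΔT = T_surf − T_eq = 293 − 187.6.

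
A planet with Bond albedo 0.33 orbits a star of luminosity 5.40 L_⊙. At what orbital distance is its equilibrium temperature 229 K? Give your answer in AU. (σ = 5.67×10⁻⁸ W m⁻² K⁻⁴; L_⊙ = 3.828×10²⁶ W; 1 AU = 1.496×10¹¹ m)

d ≈ 2.81 AU

L = 5.40 × 3.828×10²⁶ = 2.07×10²⁷ W.
From T_eq⁴ = L(1−A)/(16πσd²): d = √[L(1−A)/(16πσT_eq⁴)].
d = √[2.07×10²⁷ × 0.67 / (16π × 5.67×10⁻⁸ × (229)⁴)] = 4.20×10¹¹ m = 2.81 AU.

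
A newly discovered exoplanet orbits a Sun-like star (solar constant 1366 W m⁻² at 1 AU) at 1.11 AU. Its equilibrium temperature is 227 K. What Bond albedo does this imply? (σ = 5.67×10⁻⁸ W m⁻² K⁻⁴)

A ≈ 0.46

Flux at 1.11 AU: S = 1366/1.11² = 1110 W m⁻².
From T_eq⁴ = S(1−A)/(4σ): 1−A = 4σT_eq⁴/S.
1−A = 4 × 5.67×10⁻⁸ × (227)⁴ / 1110 = 0.543.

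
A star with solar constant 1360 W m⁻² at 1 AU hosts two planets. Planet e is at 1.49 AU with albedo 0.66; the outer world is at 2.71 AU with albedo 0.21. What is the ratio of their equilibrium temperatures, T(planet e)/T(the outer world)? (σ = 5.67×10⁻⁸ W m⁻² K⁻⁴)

T₁/T₂ ≈ 1.092

T_eq = [S₀(1−A)/(4σd²)]^(1/4), so T ∝ (1−A)^(1/4) / √d.
T₁ = [1360×0.34/(4×5.67×10⁻⁸×1.49²)]^(1/4) = 174.08 K.
T₂ = [1360×0.79/(4×5.67×10⁻⁸×2.71²)]^(1/4) = 159.37 K.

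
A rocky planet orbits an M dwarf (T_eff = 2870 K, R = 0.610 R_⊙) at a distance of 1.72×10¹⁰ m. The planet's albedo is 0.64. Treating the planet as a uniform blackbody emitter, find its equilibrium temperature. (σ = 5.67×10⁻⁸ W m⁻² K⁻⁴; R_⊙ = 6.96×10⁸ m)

T_eq ≈ 247 K

R_⋆ = 0.610 × 6.96×10⁸ = 4.25×10⁸ m.
L = 4πR_⋆²σT_⋆⁴ = 4π(4.25×10⁸)² × 5.67×10⁻⁸ × (2870)⁴ = 8.71×10²⁴ W.
S = L/(4πd²) = 2340 W m⁻².
Energy balance: absorbed = emitted ⇒ πR²·S(1−A) = 4πR²·σT_eq⁴, so T_eq⁴ = S(1−A)/(4σ).
T_eq = [2340 × 0.36 / (4 × 5.67×10⁻⁸)]^(1/4) = (3.72×10⁹)^(1/4) = 247 K.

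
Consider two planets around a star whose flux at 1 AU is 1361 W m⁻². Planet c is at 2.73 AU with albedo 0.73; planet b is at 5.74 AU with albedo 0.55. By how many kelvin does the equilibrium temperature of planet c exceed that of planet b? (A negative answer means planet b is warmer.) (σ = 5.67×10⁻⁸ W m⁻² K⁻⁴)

T_eq = [S₀(1−A)/(4σd²)]^(1/4), so T ∝ (1−A)^(1/4) / √d.
T₁ = [1361×0.27/(4×5.67×10⁻⁸×2.73²)]^(1/4) = 121.43 K.
T₂ = [1361×0.45/(4×5.67×10⁻⁸×5.74²)]^(1/4) = 95.15 K.

ΔT ≈ 26.3 K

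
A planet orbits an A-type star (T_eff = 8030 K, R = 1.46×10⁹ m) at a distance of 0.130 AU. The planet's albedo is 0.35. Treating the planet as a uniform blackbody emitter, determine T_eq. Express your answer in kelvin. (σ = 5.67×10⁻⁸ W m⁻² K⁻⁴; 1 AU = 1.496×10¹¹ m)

d = 0.130 AU = 1.94×10¹⁰ m.
L = 4πR_⋆²σT_⋆⁴ = 4π(1.46×10⁹)² × 5.67×10⁻⁸ × (8030)⁴ = 6.31×10²⁷ W.
S = L/(4πd²) = 1.33×10⁶ W m⁻².
Energy balance: absorbed = emitted ⇒ πR²·S(1−A) = 4πR²·σT_eq⁴, so T_eq⁴ = S(1−A)/(4σ).
T_eq = [1.33×10⁶ × 0.65 / (4 × 5.67×10⁻⁸)]^(1/4) = (3.81×10¹²)^(1/4) = 1400 K.

T_eq ≈ 1400 K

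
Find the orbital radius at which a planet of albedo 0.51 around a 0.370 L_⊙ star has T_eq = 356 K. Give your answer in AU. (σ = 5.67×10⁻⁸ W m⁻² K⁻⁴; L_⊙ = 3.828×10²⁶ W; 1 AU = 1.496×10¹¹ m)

d ≈ 0.260 AU

L = 0.370 × 3.828×10²⁶ = 1.42×10²⁶ W.
From T_eq⁴ = L(1−A)/(16πσd²): d = √[L(1−A)/(16πσT_eq⁴)].
d = √[1.42×10²⁶ × 0.49 / (16π × 5.67×10⁻⁸ × (356)⁴)] = 3.89×10¹⁰ m = 0.260 AU.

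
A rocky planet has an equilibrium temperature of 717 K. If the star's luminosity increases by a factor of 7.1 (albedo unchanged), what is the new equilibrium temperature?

T_eq ≈ 1170 K

T_eq ∝ L^(1/4) · d^(−1/2).
T′ = 717 × 7.1^(1/4) = 1170 K.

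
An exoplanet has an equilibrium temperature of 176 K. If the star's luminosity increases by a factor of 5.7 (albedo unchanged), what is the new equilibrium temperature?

T_eq ≈ 272 K

T_eq ∝ L^(1/4) · d^(−1/2).
T′ = 176 × 5.7^(1/4) = 272 K.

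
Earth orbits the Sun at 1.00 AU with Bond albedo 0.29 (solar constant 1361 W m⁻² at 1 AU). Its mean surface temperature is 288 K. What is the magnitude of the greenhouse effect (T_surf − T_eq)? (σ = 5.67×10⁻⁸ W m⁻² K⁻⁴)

ΔT ≈ 32.5 K

S = 1361/1.00² = 1361 W m⁻².
T_eq = [S(1−A)/(4σ)]^(1/4) = [1361×0.71/(4×5.67×10⁻⁸)]^(1/4) = 255.5 K.
ΔT = T_surf − T_eq = 288 − 255.5.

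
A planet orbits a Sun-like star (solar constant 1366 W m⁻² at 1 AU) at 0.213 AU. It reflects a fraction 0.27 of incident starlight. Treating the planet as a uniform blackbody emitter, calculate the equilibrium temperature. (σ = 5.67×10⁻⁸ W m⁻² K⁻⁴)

Flux at 0.213 AU: S = 1366/0.213² = 3.01×10⁴ W m⁻².
Energy balance: absorbed = emitted ⇒ πR²·S(1−A) = 4πR²·σT_eq⁴, so T_eq⁴ = S(1−A)/(4σ).
T_eq = [3.01×10⁴ × 0.73 / (4 × 5.67×10⁻⁸)]^(1/4) = (9.69×10¹⁰)^(1/4) = 558 K.

T_eq ≈ 558 K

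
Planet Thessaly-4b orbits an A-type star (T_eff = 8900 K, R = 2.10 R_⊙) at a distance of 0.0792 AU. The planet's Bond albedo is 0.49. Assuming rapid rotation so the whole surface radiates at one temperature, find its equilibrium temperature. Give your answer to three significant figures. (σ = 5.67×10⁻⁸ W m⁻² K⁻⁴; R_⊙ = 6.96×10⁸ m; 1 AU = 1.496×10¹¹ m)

T_eq ≈ 1870 K

R_⋆ = 2.10 × 6.96×10⁸ = 1.46×10⁹ m.
d = 0.0792 AU = 1.18×10¹⁰ m.
L = 4πR_⋆²σT_⋆⁴ = 4π(1.46×10⁹)² × 5.67×10⁻⁸ × (8900)⁴ = 9.55×10²⁷ W.
S = L/(4πd²) = 5.41×10⁶ W m⁻².
Energy balance: absorbed = emitted ⇒ πR²·S(1−A) = 4πR²·σT_eq⁴, so T_eq⁴ = S(1−A)/(4σ).
T_eq = [5.41×10⁶ × 0.51 / (4 × 5.67×10⁻⁸)]^(1/4) = (1.22×10¹³)^(1/4) = 1870 K.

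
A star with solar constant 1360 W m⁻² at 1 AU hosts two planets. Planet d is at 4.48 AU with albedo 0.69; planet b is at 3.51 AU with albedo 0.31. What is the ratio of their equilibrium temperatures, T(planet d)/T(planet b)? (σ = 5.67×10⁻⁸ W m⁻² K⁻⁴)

T₁/T₂ ≈ 0.725

T_eq = [S₀(1−A)/(4σd²)]^(1/4), so T ∝ (1−A)^(1/4) / √d.
T₁ = [1360×0.31/(4×5.67×10⁻⁸×4.48²)]^(1/4) = 98.10 K.
T₂ = [1360×0.69/(4×5.67×10⁻⁸×3.51²)]^(1/4) = 135.37 K.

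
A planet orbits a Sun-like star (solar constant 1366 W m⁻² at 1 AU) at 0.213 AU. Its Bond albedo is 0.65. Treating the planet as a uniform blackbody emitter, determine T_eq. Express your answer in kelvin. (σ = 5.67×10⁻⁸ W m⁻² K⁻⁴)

Flux at 0.213 AU: S = 1366/0.213² = 3.01×10⁴ W m⁻².
Energy balance: absorbed = emitted ⇒ πR²·S(1−A) = 4πR²·σT_eq⁴, so T_eq⁴ = S(1−A)/(4σ).
T_eq = [3.01×10⁴ × 0.35 / (4 × 5.67×10⁻⁸)]^(1/4) = (4.65×10¹⁰)^(1/4) = 464 K.

T_eq ≈ 464 K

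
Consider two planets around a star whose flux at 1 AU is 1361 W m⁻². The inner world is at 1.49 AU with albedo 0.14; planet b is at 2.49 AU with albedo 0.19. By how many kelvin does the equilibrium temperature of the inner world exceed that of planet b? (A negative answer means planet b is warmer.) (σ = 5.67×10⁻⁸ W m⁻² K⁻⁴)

T_eq = [S₀(1−A)/(4σd²)]^(1/4), so T ∝ (1−A)^(1/4) / √d.
T₁ = [1361×0.86/(4×5.67×10⁻⁸×1.49²)]^(1/4) = 219.58 K.
T₂ = [1361×0.81/(4×5.67×10⁻⁸×2.49²)]^(1/4) = 167.33 K.

ΔT ≈ 52.2 K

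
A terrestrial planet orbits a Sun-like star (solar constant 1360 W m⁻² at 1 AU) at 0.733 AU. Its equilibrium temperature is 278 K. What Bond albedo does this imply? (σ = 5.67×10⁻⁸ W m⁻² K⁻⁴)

Flux at 0.733 AU: S = 1360/0.733² = 2530 W m⁻².
From T_eq⁴ = S(1−A)/(4σ): 1−A = 4σT_eq⁴/S.
1−A = 4 × 5.67×10⁻⁸ × (278)⁴ / 2530 = 0.535.

A ≈ 0.46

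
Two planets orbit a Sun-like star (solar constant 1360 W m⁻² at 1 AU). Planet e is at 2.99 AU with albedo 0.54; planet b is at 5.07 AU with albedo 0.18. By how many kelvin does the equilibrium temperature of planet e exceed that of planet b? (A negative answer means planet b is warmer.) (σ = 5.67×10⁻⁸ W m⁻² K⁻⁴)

ΔT ≈ 14.9 K

T_eq = [S₀(1−A)/(4σd²)]^(1/4), so T ∝ (1−A)^(1/4) / √d.
T₁ = [1360×0.46/(4×5.67×10⁻⁸×2.99²)]^(1/4) = 132.53 K.
T₂ = [1360×0.82/(4×5.67×10⁻⁸×5.07²)]^(1/4) = 117.60 K.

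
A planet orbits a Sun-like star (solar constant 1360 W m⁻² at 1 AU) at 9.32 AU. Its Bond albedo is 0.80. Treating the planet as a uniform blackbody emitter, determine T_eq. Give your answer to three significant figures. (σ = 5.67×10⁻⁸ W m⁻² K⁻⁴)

Flux at 9.32 AU: S = 1360/9.32² = 15.7 W m⁻².
Energy balance: absorbed = emitted ⇒ πR²·S(1−A) = 4πR²·σT_eq⁴, so T_eq⁴ = S(1−A)/(4σ).
T_eq = [15.7 × 0.20 / (4 × 5.67×10⁻⁸)]^(1/4) = (1.38×10⁷)^(1/4) = 61.0 K.

T_eq ≈ 61.0 K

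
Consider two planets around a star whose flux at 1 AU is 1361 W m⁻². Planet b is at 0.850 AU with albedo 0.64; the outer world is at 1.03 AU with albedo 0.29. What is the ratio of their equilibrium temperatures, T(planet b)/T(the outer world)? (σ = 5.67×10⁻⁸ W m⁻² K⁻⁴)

T_eq = [S₀(1−A)/(4σd²)]^(1/4), so T ∝ (1−A)^(1/4) / √d.
T₁ = [1361×0.36/(4×5.67×10⁻⁸×0.850²)]^(1/4) = 233.84 K.
T₂ = [1361×0.71/(4×5.67×10⁻⁸×1.03²)]^(1/4) = 251.74 K.

T₁/T₂ ≈ 0.929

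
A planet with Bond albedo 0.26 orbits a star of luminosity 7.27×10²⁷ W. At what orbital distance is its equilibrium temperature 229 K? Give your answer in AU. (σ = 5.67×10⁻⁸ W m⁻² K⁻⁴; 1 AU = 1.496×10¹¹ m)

d ≈ 5.54 AU

From T_eq⁴ = L(1−A)/(16πσd²): d = √[L(1−A)/(16πσT_eq⁴)].
d = √[7.27×10²⁷ × 0.74 / (16π × 5.67×10⁻⁸ × (229)⁴)] = 8.28×10¹¹ m = 5.54 AU.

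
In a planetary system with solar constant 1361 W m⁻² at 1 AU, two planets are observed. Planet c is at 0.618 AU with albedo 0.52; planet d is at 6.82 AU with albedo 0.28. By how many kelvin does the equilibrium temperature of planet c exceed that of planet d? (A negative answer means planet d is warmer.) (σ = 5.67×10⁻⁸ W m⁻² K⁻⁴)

ΔT ≈ 196.5 K

T_eq = [S₀(1−A)/(4σd²)]^(1/4), so T ∝ (1−A)^(1/4) / √d.
T₁ = [1361×0.48/(4×5.67×10⁻⁸×0.618²)]^(1/4) = 294.69 K.
T₂ = [1361×0.72/(4×5.67×10⁻⁸×6.82²)]^(1/4) = 98.17 K.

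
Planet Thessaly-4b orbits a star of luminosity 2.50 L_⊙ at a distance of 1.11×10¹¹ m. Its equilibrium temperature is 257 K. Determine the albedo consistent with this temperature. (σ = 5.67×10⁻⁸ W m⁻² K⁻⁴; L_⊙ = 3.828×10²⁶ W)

A ≈ 0.84

L = 2.50 × 3.828×10²⁶ = 9.57×10²⁶ W.
Flux: S = L/(4πd²) = 9.57×10²⁶/(4π×(1.11×10¹¹)²) = 6180 W m⁻².
From T_eq⁴ = S(1−A)/(4σ): 1−A = 4σT_eq⁴/S.
1−A = 4 × 5.67×10⁻⁸ × (257)⁴ / 6180 = 0.160.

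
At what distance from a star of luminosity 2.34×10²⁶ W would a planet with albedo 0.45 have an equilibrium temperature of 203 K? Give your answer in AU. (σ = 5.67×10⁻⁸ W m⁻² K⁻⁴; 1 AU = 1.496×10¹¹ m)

d ≈ 1.09 AU

From T_eq⁴ = L(1−A)/(16πσd²): d = √[L(1−A)/(16πσT_eq⁴)].
d = √[2.34×10²⁶ × 0.55 / (16π × 5.67×10⁻⁸ × (203)⁴)] = 1.63×10¹¹ m = 1.09 AU.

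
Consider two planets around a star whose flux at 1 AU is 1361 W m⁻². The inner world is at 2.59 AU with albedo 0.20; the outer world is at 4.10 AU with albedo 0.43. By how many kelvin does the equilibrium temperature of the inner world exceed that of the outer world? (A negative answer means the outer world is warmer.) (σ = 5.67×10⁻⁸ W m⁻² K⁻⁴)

ΔT ≈ 44.1 K

T_eq = [S₀(1−A)/(4σd²)]^(1/4), so T ∝ (1−A)^(1/4) / √d.
T₁ = [1361×0.80/(4×5.67×10⁻⁸×2.59²)]^(1/4) = 163.56 K.
T₂ = [1361×0.57/(4×5.67×10⁻⁸×4.10²)]^(1/4) = 119.43 K.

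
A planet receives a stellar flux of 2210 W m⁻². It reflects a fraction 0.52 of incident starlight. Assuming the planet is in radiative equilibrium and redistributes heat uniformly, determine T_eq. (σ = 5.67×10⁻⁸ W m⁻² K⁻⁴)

T_eq ≈ 262 K

Energy balance: absorbed = emitted ⇒ πR²·S(1−A) = 4πR²·σT_eq⁴, so T_eq⁴ = S(1−A)/(4σ).
T_eq = [2210 × 0.48 / (4 × 5.67×10⁻⁸)]^(1/4) = (4.68×10⁹)^(1/4) = 262 K.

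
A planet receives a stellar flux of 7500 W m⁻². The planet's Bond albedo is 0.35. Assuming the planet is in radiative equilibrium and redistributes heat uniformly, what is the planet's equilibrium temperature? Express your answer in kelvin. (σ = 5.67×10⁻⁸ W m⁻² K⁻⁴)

T_eq ≈ 383 K

Energy balance: absorbed = emitted ⇒ πR²·S(1−A) = 4πR²·σT_eq⁴, so T_eq⁴ = S(1−A)/(4σ).
T_eq = [7500 × 0.65 / (4 × 5.67×10⁻⁸)]^(1/4) = (2.15×10¹⁰)^(1/4) = 383 K.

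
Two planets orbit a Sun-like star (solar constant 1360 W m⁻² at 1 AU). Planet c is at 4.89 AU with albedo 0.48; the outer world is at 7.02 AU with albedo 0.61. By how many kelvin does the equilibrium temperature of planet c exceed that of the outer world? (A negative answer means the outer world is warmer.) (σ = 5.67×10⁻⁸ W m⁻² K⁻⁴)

ΔT ≈ 23.9 K

T_eq = [S₀(1−A)/(4σd²)]^(1/4), so T ∝ (1−A)^(1/4) / √d.
T₁ = [1360×0.52/(4×5.67×10⁻⁸×4.89²)]^(1/4) = 106.86 K.
T₂ = [1360×0.39/(4×5.67×10⁻⁸×7.02²)]^(1/4) = 83.00 K.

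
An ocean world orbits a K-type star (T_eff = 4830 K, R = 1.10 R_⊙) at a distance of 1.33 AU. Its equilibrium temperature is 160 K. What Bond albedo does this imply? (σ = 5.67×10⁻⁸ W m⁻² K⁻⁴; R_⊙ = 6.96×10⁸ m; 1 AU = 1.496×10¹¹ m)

A ≈ 0.67

R_⋆ = 1.10 × 6.96×10⁸ = 7.66×10⁸ m.
d = 1.33 AU = 1.99×10¹¹ m.
L = 4πR_⋆²σT_⋆⁴ = 4π(7.66×10⁸)² × 5.67×10⁻⁸ × (4830)⁴ = 2.27×10²⁶ W.
S = L/(4πd²) = 457 W m⁻².
From T_eq⁴ = S(1−A)/(4σ): 1−A = 4σT_eq⁴/S.
1−A = 4 × 5.67×10⁻⁸ × (160)⁴ / 457 = 0.325.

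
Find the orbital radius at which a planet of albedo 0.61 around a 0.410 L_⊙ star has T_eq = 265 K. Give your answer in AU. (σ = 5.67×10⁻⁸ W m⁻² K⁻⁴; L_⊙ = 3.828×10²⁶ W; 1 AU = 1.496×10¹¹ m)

L = 0.410 × 3.828×10²⁶ = 1.57×10²⁶ W.
From T_eq⁴ = L(1−A)/(16πσd²): d = √[L(1−A)/(16πσT_eq⁴)].
d = √[1.57×10²⁶ × 0.39 / (16π × 5.67×10⁻⁸ × (265)⁴)] = 6.60×10¹⁰ m = 0.441 AU.

d ≈ 0.441 AU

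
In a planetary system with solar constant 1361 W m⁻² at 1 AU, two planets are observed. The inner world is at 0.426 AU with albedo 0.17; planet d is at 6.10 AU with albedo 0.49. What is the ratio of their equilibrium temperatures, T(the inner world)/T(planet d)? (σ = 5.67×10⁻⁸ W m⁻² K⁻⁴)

T₁/T₂ ≈ 4.274

T_eq = [S₀(1−A)/(4σd²)]^(1/4), so T ∝ (1−A)^(1/4) / √d.
T₁ = [1361×0.83/(4×5.67×10⁻⁸×0.426²)]^(1/4) = 407.02 K.
T₂ = [1361×0.51/(4×5.67×10⁻⁸×6.10²)]^(1/4) = 95.23 K.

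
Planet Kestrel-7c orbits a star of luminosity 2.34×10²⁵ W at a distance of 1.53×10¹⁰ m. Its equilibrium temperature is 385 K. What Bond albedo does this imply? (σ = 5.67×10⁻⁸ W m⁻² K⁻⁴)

Flux: S = L/(4πd²) = 2.34×10²⁵/(4π×(1.53×10¹⁰)²) = 7950 W m⁻².
From T_eq⁴ = S(1−A)/(4σ): 1−A = 4σT_eq⁴/S.
1−A = 4 × 5.67×10⁻⁸ × (385)⁴ / 7950 = 0.626.

A ≈ 0.37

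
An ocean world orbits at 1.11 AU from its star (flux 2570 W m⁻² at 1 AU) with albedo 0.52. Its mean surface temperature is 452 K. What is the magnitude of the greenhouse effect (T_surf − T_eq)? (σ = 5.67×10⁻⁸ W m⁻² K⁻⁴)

ΔT ≈ 194.2 K

S = 2570/1.11² = 2086 W m⁻².
T_eq = [S(1−A)/(4σ)]^(1/4) = [2086×0.48/(4×5.67×10⁻⁸)]^(1/4) = 257.8 K.
ΔT = T_surf − T_eq = 452 − 257.8.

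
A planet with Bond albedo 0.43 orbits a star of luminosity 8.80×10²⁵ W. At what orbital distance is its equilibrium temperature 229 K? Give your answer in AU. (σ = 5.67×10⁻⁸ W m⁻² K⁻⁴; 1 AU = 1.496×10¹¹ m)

d ≈ 0.535 AU

From T_eq⁴ = L(1−A)/(16πσd²): d = √[L(1−A)/(16πσT_eq⁴)].
d = √[8.80×10²⁵ × 0.57 / (16π × 5.67×10⁻⁸ × (229)⁴)] = 8.00×10¹⁰ m = 0.535 AU.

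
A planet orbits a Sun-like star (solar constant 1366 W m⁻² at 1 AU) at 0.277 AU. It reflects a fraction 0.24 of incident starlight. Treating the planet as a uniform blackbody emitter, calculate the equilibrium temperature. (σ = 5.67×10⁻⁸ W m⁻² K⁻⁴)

Flux at 0.277 AU: S = 1366/0.277² = 1.78×10⁴ W m⁻².
Energy balance: absorbed = emitted ⇒ πR²·S(1−A) = 4πR²·σT_eq⁴, so T_eq⁴ = S(1−A)/(4σ).
T_eq = [1.78×10⁴ × 0.76 / (4 × 5.67×10⁻⁸)]^(1/4) = (5.97×10¹⁰)^(1/4) = 494 K.

T_eq ≈ 494 K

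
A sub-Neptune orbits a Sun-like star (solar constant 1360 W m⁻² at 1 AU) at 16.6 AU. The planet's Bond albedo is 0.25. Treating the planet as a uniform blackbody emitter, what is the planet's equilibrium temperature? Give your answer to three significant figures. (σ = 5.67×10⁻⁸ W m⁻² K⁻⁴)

Flux at 16.6 AU: S = 1360/16.6² = 4.94 W m⁻².
Energy balance: absorbed = emitted ⇒ πR²·S(1−A) = 4πR²·σT_eq⁴, so T_eq⁴ = S(1−A)/(4σ).
T_eq = [4.94 × 0.75 / (4 × 5.67×10⁻⁸)]^(1/4) = (1.63×10⁷)^(1/4) = 63.6 K.

T_eq ≈ 63.6 K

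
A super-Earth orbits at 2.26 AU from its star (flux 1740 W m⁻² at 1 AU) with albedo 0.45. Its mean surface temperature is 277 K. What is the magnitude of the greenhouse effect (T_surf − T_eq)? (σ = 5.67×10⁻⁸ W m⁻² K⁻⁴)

S = 1740/2.26² = 340.7 W m⁻².
T_eq = [S(1−A)/(4σ)]^(1/4) = [340.7×0.55/(4×5.67×10⁻⁸)]^(1/4) = 169.5 K.
ΔT = T_surf − T_eq = 277 − 169.5.

ΔT ≈ 107.5 K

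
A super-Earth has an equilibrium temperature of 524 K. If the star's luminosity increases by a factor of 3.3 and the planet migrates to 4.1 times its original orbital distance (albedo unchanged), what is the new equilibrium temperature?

T_eq ≈ 349 K

T_eq ∝ L^(1/4) · d^(−1/2).
T′ = 524 × 3.3^(1/4) / 4.1^(1/2) = 349 K.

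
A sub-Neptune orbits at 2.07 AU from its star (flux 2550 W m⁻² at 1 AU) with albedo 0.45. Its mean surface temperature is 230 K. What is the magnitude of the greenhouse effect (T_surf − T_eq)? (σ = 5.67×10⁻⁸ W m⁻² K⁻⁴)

S = 2550/2.07² = 595.1 W m⁻².
T_eq = [S(1−A)/(4σ)]^(1/4) = [595.1×0.55/(4×5.67×10⁻⁸)]^(1/4) = 194.9 K.
ΔT = T_surf − T_eq = 230 − 194.9.

ΔT ≈ 35.1 K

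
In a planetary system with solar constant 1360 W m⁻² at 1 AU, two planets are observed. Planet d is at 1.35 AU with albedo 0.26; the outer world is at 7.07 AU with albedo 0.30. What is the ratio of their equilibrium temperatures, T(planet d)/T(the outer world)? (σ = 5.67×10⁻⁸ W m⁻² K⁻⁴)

T₁/T₂ ≈ 2.320

T_eq = [S₀(1−A)/(4σd²)]^(1/4), so T ∝ (1−A)^(1/4) / √d.
T₁ = [1360×0.74/(4×5.67×10⁻⁸×1.35²)]^(1/4) = 222.13 K.
T₂ = [1360×0.70/(4×5.67×10⁻⁸×7.07²)]^(1/4) = 95.73 K.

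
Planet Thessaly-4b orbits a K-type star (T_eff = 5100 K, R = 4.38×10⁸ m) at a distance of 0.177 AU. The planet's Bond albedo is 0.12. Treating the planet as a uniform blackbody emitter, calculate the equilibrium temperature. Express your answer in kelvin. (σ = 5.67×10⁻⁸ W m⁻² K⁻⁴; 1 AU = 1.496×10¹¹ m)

T_eq ≈ 449 K

d = 0.177 AU = 2.65×10¹⁰ m.
L = 4πR_⋆²σT_⋆⁴ = 4π(4.38×10⁸)² × 5.67×10⁻⁸ × (5100)⁴ = 9.25×10²⁵ W.
S = L/(4πd²) = 1.05×10⁴ W m⁻².
Energy balance: absorbed = emitted ⇒ πR²·S(1−A) = 4πR²·σT_eq⁴, so T_eq⁴ = S(1−A)/(4σ).
T_eq = [1.05×10⁴ × 0.88 / (4 × 5.67×10⁻⁸)]^(1/4) = (4.07×10¹⁰)^(1/4) = 449 K.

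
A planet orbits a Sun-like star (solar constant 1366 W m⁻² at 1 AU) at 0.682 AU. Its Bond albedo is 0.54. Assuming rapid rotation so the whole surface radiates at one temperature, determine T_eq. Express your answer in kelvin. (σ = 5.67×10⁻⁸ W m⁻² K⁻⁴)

Flux at 0.682 AU: S = 1366/0.682² = 2940 W m⁻².
Energy balance: absorbed = emitted ⇒ πR²·S(1−A) = 4πR²·σT_eq⁴, so T_eq⁴ = S(1−A)/(4σ).
T_eq = [2940 × 0.46 / (4 × 5.67×10⁻⁸)]^(1/4) = (5.96×10⁹)^(1/4) = 278 K.

T_eq ≈ 278 K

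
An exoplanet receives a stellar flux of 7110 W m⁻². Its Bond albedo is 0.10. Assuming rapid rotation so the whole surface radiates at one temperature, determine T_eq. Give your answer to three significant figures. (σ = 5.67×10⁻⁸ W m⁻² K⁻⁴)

T_eq ≈ 410 K

Energy balance: absorbed = emitted ⇒ πR²·S(1−A) = 4πR²·σT_eq⁴, so T_eq⁴ = S(1−A)/(4σ).
T_eq = [7110 × 0.90 / (4 × 5.67×10⁻⁸)]^(1/4) = (2.82×10¹⁰)^(1/4) = 410 K.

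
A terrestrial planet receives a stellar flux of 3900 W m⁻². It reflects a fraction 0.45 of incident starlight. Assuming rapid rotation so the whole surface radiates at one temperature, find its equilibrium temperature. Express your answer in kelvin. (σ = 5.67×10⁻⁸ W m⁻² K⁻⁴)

T_eq ≈ 312 K

Energy balance: absorbed = emitted ⇒ πR²·S(1−A) = 4πR²·σT_eq⁴, so T_eq⁴ = S(1−A)/(4σ).
T_eq = [3900 × 0.55 / (4 × 5.67×10⁻⁸)]^(1/4) = (9.46×10⁹)^(1/4) = 312 K.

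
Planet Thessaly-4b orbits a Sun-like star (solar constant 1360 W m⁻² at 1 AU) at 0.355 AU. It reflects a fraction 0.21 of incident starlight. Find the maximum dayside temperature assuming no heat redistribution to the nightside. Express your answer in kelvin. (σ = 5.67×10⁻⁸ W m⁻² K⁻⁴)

Flux at 0.355 AU: S = 1360/0.355² = 1.08×10⁴ W m⁻².
With no redistribution each surface element balances locally: S(1−A) = σT⁴.
T = [1.08×10⁴ × 0.79 / 5.67×10⁻⁸]^(1/4) = (1.50×10¹¹)^(1/4) = 623 K.

T_ss ≈ 623 K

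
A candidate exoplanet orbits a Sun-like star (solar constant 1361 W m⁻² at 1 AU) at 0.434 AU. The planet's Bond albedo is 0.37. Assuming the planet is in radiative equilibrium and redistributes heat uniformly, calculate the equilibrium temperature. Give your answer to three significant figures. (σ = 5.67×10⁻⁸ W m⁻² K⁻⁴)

Flux at 0.434 AU: S = 1361/0.434² = 7230 W m⁻².
Energy balance: absorbed = emitted ⇒ πR²·S(1−A) = 4πR²·σT_eq⁴, so T_eq⁴ = S(1−A)/(4σ).
T_eq = [7230 × 0.63 / (4 × 5.67×10⁻⁸)]^(1/4) = (2.01×10¹⁰)^(1/4) = 376 K.

T_eq ≈ 376 K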